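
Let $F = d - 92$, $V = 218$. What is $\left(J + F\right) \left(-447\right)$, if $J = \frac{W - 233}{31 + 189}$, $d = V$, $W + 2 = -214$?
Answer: $- \frac{12190137}{220} \approx -55410.0$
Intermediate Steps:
$W = -216$ ($W = -2 - 214 = -216$)
$d = 218$
$F = 126$ ($F = 218 - 92 = 126$)
$J = - \frac{449}{220}$ ($J = \frac{-216 - 233}{31 + 189} = - \frac{449}{220} \approx -2.0409$)
$\left(J + F\right) \left(-447\right) = \left(- \frac{449}{220} + 126\right) \left(-447\right) = \frac{27271}{220} \left(-447\right) = - \frac{12190137}{220}$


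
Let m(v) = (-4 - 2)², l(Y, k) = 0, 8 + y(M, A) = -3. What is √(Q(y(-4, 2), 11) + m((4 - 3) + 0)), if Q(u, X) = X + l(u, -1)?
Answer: √47 ≈ 6.8557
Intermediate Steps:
y(M, A) = -11 (y(M, A) = -8 - 3 = -11)
Q(u, X) = X (Q(u, X) = X + 0 = X)
m(v) = 36 (m(v) = (-6)² = 36)
√(Q(y(-4, 2), 11) + m((4 - 3) + 0)) = √(11 + 36) = √47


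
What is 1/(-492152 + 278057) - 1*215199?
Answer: -46073029906/214095 ≈ -2.1520e+5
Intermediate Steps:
1/(-492152 + 278057) - 1*215199 = 1/(-214095) - 215199 = -1/214095 - 215199 = -46073029906/214095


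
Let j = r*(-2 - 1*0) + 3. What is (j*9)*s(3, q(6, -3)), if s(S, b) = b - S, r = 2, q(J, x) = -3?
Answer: 54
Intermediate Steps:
j = -1 (j = 2*(-2 - 1*0) + 3 = 2*(-2 + 0) + 3 = 2*(-2) + 3 = -4 + 3 = -1)
(j*9)*s(3, q(6, -3)) = (-1*9)*(-3 - 1*3) = -9*(-3 - 3) = -9*(-6) = 54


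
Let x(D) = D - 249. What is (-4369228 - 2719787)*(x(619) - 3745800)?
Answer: 26551409451450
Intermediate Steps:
x(D) = -249 + D
(-4369228 - 2719787)*(x(619) - 3745800) = (-4369228 - 2719787)*((-249 + 619) - 3745800) = -7089015*(370 - 3745800) = -7089015*(-3745430) = 26551409451450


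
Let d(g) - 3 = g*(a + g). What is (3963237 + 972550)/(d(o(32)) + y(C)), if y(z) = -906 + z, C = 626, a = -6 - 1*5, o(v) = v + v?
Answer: 4935787/3115 ≈ 1584.5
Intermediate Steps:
o(v) = 2*v
a = -11 (a = -6 - 5 = -11)
d(g) = 3 + g*(-11 + g)
(3963237 + 972550)/(d(o(32)) + y(C)) = (3963237 + 972550)/((3 + (2*32)**2 - 22*32) + (-906 + 626)) = 4935787/((3 + 64**2 - 11*64) - 280) = 4935787/((3 + 4096 - 704) - 280) = 4935787/(3395 - 280) = 4935787/3115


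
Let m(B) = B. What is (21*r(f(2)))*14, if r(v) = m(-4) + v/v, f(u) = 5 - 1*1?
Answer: -882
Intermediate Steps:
f(u) = 4 (f(u) = 5 - 1 = 4)
r(v) = -3 (r(v) = -4 + v/v = -4 + 1 = -3)
(21*r(f(2)))*14 = (21*(-3))*14 = -63*14 = -882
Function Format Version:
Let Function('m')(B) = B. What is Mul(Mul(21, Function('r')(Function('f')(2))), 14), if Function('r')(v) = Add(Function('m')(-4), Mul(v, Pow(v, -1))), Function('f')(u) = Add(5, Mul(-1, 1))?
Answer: -882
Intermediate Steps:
Function('f')(u) = 4 (Function('f')(u) = Add(5, -1) = 4)
Function('r')(v) = -3 (Function('r')(v) = Add(-4, Mul(v, Pow(v, -1))) = Add(-4, 1) = -3)
Mul(Mul(21, Function('r')(Function('f')(2))), 14) = Mul(Mul(21, -3), 14) = Mul(-63, 14) = -882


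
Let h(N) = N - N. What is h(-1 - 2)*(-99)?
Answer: 0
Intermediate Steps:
h(N) = 0
h(-1 - 2)*(-99) = 0*(-99) = 0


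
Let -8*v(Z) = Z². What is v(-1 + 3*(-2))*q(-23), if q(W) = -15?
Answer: 735/8 ≈ 91.875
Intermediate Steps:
v(Z) = -Z²/8
v(-1 + 3*(-2))*q(-23) = -(-1 + 3*(-2))²/8*(-15) = -(-1 - 6)²/8*(-15) = -⅛*(-7)²*(-15) = -⅛*49*(-15) = -49/8*(-15) = 735/8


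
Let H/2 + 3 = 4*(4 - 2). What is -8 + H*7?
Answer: 62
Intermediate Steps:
H = 10 (H = -6 + 2*(4*(4 - 2)) = -6 + 2*(4*2) = -6 + 2*8 = -6 + 16 = 10)
-8 + H*7 = -8 + 10*7 = -8 + 70 = 62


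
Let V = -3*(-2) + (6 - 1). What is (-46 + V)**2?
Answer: 1225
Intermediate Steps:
V = 11 (V = 6 + 5 = 11)
(-46 + V)**2 = (-46 + 11)**2 = (-35)**2 = 1225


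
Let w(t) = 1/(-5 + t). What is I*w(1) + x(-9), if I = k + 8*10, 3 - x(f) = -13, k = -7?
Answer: -9/4 ≈ -2.2500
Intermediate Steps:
x(f) = 16 (x(f) = 3 - 1*(-13) = 3 + 13 = 16)
I = 73 (I = -7 + 8*10 = -7 + 80 = 73)
I*w(1) + x(-9) = 73/(-5 + 1) + 16 = 73/(-4) + 16 = 73*(-¼) + 16 = -73/4 + 16 = -9/4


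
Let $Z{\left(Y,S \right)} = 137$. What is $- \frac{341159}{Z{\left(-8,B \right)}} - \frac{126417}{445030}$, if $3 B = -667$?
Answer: $- \frac{151843308899}{60969110} \approx -2490.5$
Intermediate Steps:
$B = - \frac{667}{3}$ ($B = \frac{1}{3} \left(-667\right) = - \frac{667}{3} \approx -222.33$)
$- \frac{341159}{Z{\left(-8,B \right)}} - \frac{126417}{445030} = - \frac{341159}{137} - \frac{126417}{445030} = - \frac{151843308899}{60969110}$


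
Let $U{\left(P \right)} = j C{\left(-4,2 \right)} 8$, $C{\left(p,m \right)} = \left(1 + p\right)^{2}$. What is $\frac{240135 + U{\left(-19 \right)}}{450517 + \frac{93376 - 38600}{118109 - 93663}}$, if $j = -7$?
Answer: $\frac{2929009713}{5506696679} \approx 0.5319$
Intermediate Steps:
$U{\left(P \right)} = -504$ ($U{\left(P \right)} = - 7 \left(1 - 4\right)^{2} \cdot 8 = - 7 \left(-3\right)^{2} \cdot 8 = \left(-7\right) 9 \cdot 8 = \left(-63\right) 8 = -504$)
$\frac{240135 + U{\left(-19 \right)}}{450517 + \frac{93376 - 38600}{118109 - 93663}} = \frac{240135 - 504}{450517 + \frac{93376 - 38600}{118109 - 93663}} = \frac{239631}{450517 + \frac{54776}{24446}} = \frac{239631}{450517 + 54776 \cdot \frac{1}{24446}} = \frac{239631}{450517 + \frac{27388}{12223}} = \frac{239631}{\frac{5506696679}{12223}} = 239631 \cdot \frac{12223}{5506696679} = \frac{2929009713}{5506696679}$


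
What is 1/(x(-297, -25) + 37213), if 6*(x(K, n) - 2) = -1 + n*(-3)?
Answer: 3/111682 ≈ 2.6862e-5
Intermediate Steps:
x(K, n) = 11/6 - n/2 (x(K, n) = 2 + (-1 + n*(-3))/6 = 2 + (-1 - 3*n)/6 = 2 + (-⅙ - n/2) = 11/6 - n/2)
1/(x(-297, -25) + 37213) = 1/((11/6 - ½*(-25)) + 37213) = 1/((11/6 + 25/2) + 37213) = 1/(43/3 + 37213) = 1/(111682/3) = 3/111682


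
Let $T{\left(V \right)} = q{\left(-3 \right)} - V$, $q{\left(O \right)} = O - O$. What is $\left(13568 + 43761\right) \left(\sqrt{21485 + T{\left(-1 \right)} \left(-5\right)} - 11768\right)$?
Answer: $-674647672 + 114658 \sqrt{5370} \approx -6.6625 \cdot 10^{8}$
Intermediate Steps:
$q{\left(O \right)} = 0$
$T{\left(V \right)} = - V$ ($T{\left(V \right)} = 0 - V = - V$)
$\left(13568 + 43761\right) \left(\sqrt{21485 + T{\left(-1 \right)} \left(-5\right)} - 11768\right) = \left(13568 + 43761\right) \left(\sqrt{21485 + \left(-1\right) \left(-1\right) \left(-5\right)} - 11768\right) = 57329 \left(\sqrt{21485 + 1 \left(-5\right)} - 11768\right) = 57329 \left(\sqrt{21485 - 5} - 11768\right) = 57329 \left(\sqrt{21480} - 11768\right) = 57329 \left(2 \sqrt{5370} - 11768\right) = 57329 \left(-11768 + 2 \sqrt{5370}\right) = -674647672 + 114658 \sqrt{5370}$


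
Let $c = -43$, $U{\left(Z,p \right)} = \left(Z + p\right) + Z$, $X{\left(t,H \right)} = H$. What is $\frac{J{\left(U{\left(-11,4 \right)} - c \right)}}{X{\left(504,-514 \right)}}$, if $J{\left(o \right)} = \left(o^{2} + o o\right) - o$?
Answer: $- \frac{1225}{514} \approx -2.3833$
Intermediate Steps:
$U{\left(Z,p \right)} = p + 2 Z$
$J{\left(o \right)} = - o + 2 o^{2}$ ($J{\left(o \right)} = \left(o^{2} + o^{2}\right) - o = 2 o^{2} - o = - o + 2 o^{2}$)
$\frac{J{\left(U{\left(-11,4 \right)} - c \right)}}{X{\left(504,-514 \right)}} = \frac{\left(\left(4 + 2 \left(-11\right)\right) - -43\right) \left(-1 + 2 \left(\left(4 + 2 \left(-11\right)\right) - -43\right)\right)}{-514} = \left(\left(4 - 22\right) + 43\right) \left(-1 + 2 \left(\left(4 - 22\right) + 43\right)\right) \left(- \frac{1}{514}\right) = \left(-18 + 43\right) \left(-1 + 2 \left(-18 + 43\right)\right) \left(- \frac{1}{514}\right) = 25 \left(-1 + 2 \cdot 25\right) \left(- \frac{1}{514}\right) = 25 \left(-1 + 50\right) \left(- \frac{1}{514}\right) = 25 \cdot 49 \left(- \frac{1}{514}\right) = 1225 \left(- \frac{1}{514}\right) = - \frac{1225}{514}$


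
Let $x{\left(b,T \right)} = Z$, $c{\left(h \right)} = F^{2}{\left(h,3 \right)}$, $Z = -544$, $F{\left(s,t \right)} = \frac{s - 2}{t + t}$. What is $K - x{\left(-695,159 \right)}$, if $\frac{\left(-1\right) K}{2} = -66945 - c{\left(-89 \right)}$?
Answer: $\frac{2428093}{18} \approx 1.3489 \cdot 10^{5}$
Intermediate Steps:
$F{\left(s,t \right)} = \frac{-2 + s}{2 t}$
$c{\left(h \right)} = \left(- \frac{1}{3} + \frac{h}{6}\right)^{2}$ ($c{\left(h \right)} = \left(\frac{-2 + h}{2 \cdot 3}\right)^{2} = \left(\frac{1}{2} \cdot \frac{1}{3} \left(-2 + h\right)\right)^{2} = \left(- \frac{1}{3} + \frac{h}{6}\right)^{2}$)
$x{\left(b,T \right)} = -544$
$K = \frac{2418301}{18}$ ($K = - 2 \left(-66945 - \frac{\left(-2 - 89\right)^{2}}{36}\right) = - 2 \left(-66945 - \frac{\left(-91\right)^{2}}{36}\right) = - 2 \left(-66945 - \frac{1}{36} \cdot 8281\right) = - 2 \left(-66945 - \frac{8281}{36}\right) = \left(-2\right) \left(- \frac{2418301}{36}\right) = \frac{2418301}{18} \approx 1.3435 \cdot 10^{5}$)
$K - x{\left(-695,159 \right)} = \frac{2418301}{18} - -544 = \frac{2418301}{18} + 544 = \frac{2428093}{18}$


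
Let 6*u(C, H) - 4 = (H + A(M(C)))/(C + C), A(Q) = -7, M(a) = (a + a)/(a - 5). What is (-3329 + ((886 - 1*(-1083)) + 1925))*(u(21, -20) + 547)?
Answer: 25987175/84 ≈ 3.0937e+5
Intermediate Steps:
M(a) = 2*a/(-5 + a) (M(a) = (2*a)/(-5 + a) = 2*a/(-5 + a))
u(C, H) = ⅔ + (-7 + H)/(12*C) (u(C, H) = ⅔ + ((H - 7)/(C + C))/6 = ⅔ + ((-7 + H)/((2*C)))/6 = ⅔ + ((-7 + H)*(1/(2*C)))/6 = ⅔ + ((-7 + H)/(2*C))/6 = ⅔ + (-7 + H)/(12*C))
(-3329 + ((886 - 1*(-1083)) + 1925))*(u(21, -20) + 547) = (-3329 + ((886 - 1*(-1083)) + 1925))*((1/12)*(-7 - 20 + 8*21)/21 + 547) = (-3329 + ((886 + 1083) + 1925))*((1/12)*(1/21)*(-7 - 20 + 168) + 547) = (-3329 + (1969 + 1925))*((1/12)*(1/21)*141 + 547) = (-3329 + 3894)*(47/84 + 547) = 565*(45995/84) = 25987175/84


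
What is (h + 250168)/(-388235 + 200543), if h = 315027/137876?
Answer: -34492478195/25878222192 ≈ -1.3329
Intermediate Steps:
h = 315027/137876 (h = 315027*(1/137876) = 315027/137876 ≈ 2.2849)
(h + 250168)/(-388235 + 200543) = (315027/137876 + 250168)/(-388235 + 200543) = (34492478195/137876)/(-187692) = (34492478195/137876)*(-1/187692) = -34492478195/25878222192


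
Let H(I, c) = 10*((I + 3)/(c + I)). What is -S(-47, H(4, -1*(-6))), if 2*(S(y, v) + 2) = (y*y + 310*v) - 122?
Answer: -4253/2 ≈ -2126.5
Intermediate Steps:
H(I, c) = 10*(3 + I)/(I + c) (H(I, c) = 10*((3 + I)/(I + c)) = 10*(3 + I)/(I + c))
S(y, v) = -63 + y²/2 + 155*v (S(y, v) = -2 + ((y*y + 310*v) - 122)/2 = -2 + ((y² + 310*v) - 122)/2 = -2 + (-122 + y² + 310*v)/2 = -2 + (-61 + y²/2 + 155*v) = -63 + y²/2 + 155*v)
-S(-47, H(4, -1*(-6))) = -(-63 + (½)*(-47)² + 155*(10*(3 + 4)/(4 - 1*(-6)))) = -(-63 + (½)*2209 + 155*(10*7/(4 + 6))) = -(-63 + 2209/2 + 155*(10*7/10)) = -(-63 + 2209/2 + 155*(10*(⅒)*7)) = -(-63 + 2209/2 + 155*7) = -(-63 + 2209/2 + 1085) = -1*4253/2 = -4253/2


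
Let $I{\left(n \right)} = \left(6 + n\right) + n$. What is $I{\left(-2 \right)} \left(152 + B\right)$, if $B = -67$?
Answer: $170$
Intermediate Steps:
$I{\left(n \right)} = 6 + 2 n$
$I{\left(-2 \right)} \left(152 + B\right) = \left(6 + 2 \left(-2\right)\right) \left(152 - 67\right) = \left(6 - 4\right) 85 = 2 \cdot 85 = 170$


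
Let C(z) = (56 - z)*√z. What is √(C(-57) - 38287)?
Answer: √(-38287 + 113*I*√57) ≈ 2.18 + 195.68*I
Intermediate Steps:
C(z) = √z*(56 - z)
√(C(-57) - 38287) = √(√(-57)*(56 - 1*(-57)) - 38287) = √((I*√57)*(56 + 57) - 38287) = √((I*√57)*113 - 38287) = √(113*I*√57 - 38287) = √(-38287 + 113*I*√57)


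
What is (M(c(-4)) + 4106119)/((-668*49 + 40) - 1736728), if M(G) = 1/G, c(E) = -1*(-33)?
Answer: -33875482/14597715 ≈ -2.3206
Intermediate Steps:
c(E) = 33
(M(c(-4)) + 4106119)/((-668*49 + 40) - 1736728) = (1/33 + 4106119)/((-668*49 + 40) - 1736728) = (1/33 + 4106119)/((-32732 + 40) - 1736728) = 135501928/(33*(-32692 - 1736728)) = (135501928/33)/(-1769420) = (135501928/33)*(-1/1769420) = -33875482/14597715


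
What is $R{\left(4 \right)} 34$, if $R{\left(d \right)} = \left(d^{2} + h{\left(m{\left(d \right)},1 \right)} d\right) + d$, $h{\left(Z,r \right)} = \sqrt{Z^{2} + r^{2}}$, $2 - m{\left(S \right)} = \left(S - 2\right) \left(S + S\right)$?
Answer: $680 + 136 \sqrt{197} \approx 2588.9$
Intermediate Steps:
$m{\left(S \right)} = 2 - 2 S \left(-2 + S\right)$ ($m{\left(S \right)} = 2 - \left(S - 2\right) \left(S + S\right) = 2 - \left(-2 + S\right) 2 S = 2 - 2 S \left(-2 + S\right)$)
$R{\left(d \right)} = d + d^{2} + d \sqrt{1 + \left(2 - 2 d^{2} + 4 d\right)^{2}}$ ($R{\left(d \right)} = \left(d^{2} + \sqrt{\left(2 - 2 d^{2} + 4 d\right)^{2} + 1^{2}} d\right) + d = \left(d^{2} + \sqrt{\left(2 - 2 d^{2} + 4 d\right)^{2} + 1} d\right) + d = \left(d^{2} + \sqrt{1 + \left(2 - 2 d^{2} + 4 d\right)^{2}} d\right) + d = \left(d^{2} + d \sqrt{1 + \left(2 - 2 d^{2} + 4 d\right)^{2}}\right) + d = d + d^{2} + d \sqrt{1 + \left(2 - 2 d^{2} + 4 d\right)^{2}}$)
$R{\left(4 \right)} 34 = 4 \left(1 + 4 + \sqrt{1 + 4 \left(1 - 4^{2} + 2 \cdot 4\right)^{2}}\right) 34 = 4 \left(1 + 4 + \sqrt{1 + 4 \left(1 - 16 + 8\right)^{2}}\right) 34 = 4 \left(1 + 4 + \sqrt{1 + 4 \left(-7\right)^{2}}\right) 34 = 4 \left(1 + 4 + \sqrt{1 + 4 \cdot 49}\right) 34 = 4 \left(1 + 4 + \sqrt{1 + 196}\right) 34 = 4 \left(1 + 4 + \sqrt{197}\right) 34 = 4 \left(5 + \sqrt{197}\right) 34 = \left(20 + 4 \sqrt{197}\right) 34 = 680 + 136 \sqrt{197}$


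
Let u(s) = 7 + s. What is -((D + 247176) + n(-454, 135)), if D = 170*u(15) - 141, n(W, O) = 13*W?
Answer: -244873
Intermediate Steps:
D = 3599 (D = 170*(7 + 15) - 141 = 170*22 - 141 = 3740 - 141 = 3599)
-((D + 247176) + n(-454, 135)) = -((3599 + 247176) + 13*(-454)) = -(250775 - 5902) = -1*244873 = -244873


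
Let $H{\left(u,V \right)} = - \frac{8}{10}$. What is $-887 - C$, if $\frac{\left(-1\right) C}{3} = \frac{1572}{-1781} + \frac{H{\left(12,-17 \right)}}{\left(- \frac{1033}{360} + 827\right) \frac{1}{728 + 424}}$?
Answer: $- \frac{471862253249}{528399547} \approx -893.0$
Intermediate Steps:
$H{\left(u,V \right)} = - \frac{4}{5}$ ($H{\left(u,V \right)} = \left(-8\right) \frac{1}{10} = - \frac{4}{5}$)
$C = \frac{3171855060}{528399547}$ ($C = - 3 \left(\frac{1572}{-1781} - \frac{4}{5 \frac{- \frac{1033}{360} + 827}{728 + 424}}\right) = - 3 \left(1572 \left(- \frac{1}{1781}\right) - \frac{4}{5 \frac{\left(-1033\right) \frac{1}{360} + 827}{1152}}\right) = - 3 \left(- \frac{1572}{1781} - \frac{4}{5 \left(- \frac{1033}{360} + 827\right) \frac{1}{1152}}\right) = - 3 \left(- \frac{1572}{1781} - \frac{4}{5 \cdot \frac{296687}{360} \cdot \frac{1}{1152}}\right) = - 3 \left(- \frac{1572}{1781} - \frac{4}{5 \cdot \frac{296687}{414720}}\right) = - 3 \left(- \frac{1572}{1781} - \frac{331776}{296687}\right) = \left(-3\right) \left(- \frac{1057285020}{528399547}\right) = \frac{3171855060}{528399547} \approx 6.0028$)
$-887 - C = -887 - \frac{3171855060}{528399547} = - \frac{471862253249}{528399547}$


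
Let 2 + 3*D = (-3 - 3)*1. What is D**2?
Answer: 64/9 ≈ 7.1111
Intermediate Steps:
D = -8/3 (D = -2/3 + ((-3 - 3)*1)/3 = -2/3 + (-6*1)/3 = -2/3 + (1/3)*(-6) = -2/3 - 2 = -8/3 ≈ -2.6667)
D**2 = (-8/3)**2 = 64/9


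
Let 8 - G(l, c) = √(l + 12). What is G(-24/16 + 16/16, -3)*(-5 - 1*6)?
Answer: -88 + 11*√46/2 ≈ -50.697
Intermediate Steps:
G(l, c) = 8 - √(12 + l) (G(l, c) = 8 - √(l + 12) = 8 - √(12 + l))
G(-24/16 + 16/16, -3)*(-5 - 1*6) = (8 - √(12 + (-24/16 + 16/16)))*(-5 - 1*6) = (8 - √(12 + (-24*1/16 + 16*(1/16))))*(-5 - 6) = (8 - √(12 + (-3/2 + 1)))*(-11) = (8 - √(12 - ½))*(-11) = (8 - √(23/2))*(-11) = (8 - √46/2)*(-11) = -88 + 11*√46/2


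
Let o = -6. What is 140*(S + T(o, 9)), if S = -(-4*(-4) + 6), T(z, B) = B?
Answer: -1820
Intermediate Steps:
S = -22 (S = -(16 + 6) = -1*22 = -22)
140*(S + T(o, 9)) = 140*(-22 + 9) = 140*(-13) = -1820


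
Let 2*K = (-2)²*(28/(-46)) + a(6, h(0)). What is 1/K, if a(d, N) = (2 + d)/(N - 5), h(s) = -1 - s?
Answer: -69/130 ≈ -0.53077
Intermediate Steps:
a(d, N) = (2 + d)/(-5 + N)
K = -130/69 (K = ((-2)²*(28/(-46)) + (2 + 6)/(-5 + (-1 - 1*0)))/2 = (4*(28*(-1/46)) + 8/(-5 + (-1 + 0)))/2 = (4*(-14/23) + 8/(-5 - 1))/2 = (-56/23 + 8/(-6))/2 = (-56/23 - ⅙*8)/2 = (-56/23 - 4/3)/2 = (½)*(-260/69) = -130/69 ≈ -1.8841)
1/K = 1/(-130/69) = -69/130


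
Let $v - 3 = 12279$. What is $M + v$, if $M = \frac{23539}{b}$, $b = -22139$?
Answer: $\frac{271887659}{22139} \approx 12281.0$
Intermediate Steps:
$M = - \frac{23539}{22139}$ ($M = \frac{23539}{-22139} = 23539 \left(- \frac{1}{22139}\right) = - \frac{23539}{22139} \approx -1.0632$)
$v = 12282$ ($v = 3 + 12279 = 12282$)
$M + v = - \frac{23539}{22139} + 12282 = \frac{271887659}{22139}$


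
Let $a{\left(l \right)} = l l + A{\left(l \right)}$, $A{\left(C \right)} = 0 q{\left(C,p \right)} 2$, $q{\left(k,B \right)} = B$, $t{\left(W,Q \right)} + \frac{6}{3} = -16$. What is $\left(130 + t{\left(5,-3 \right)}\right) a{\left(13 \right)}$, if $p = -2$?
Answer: $18928$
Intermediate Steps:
$t{\left(W,Q \right)} = -18$ ($t{\left(W,Q \right)} = -2 - 16 = -18$)
$A{\left(C \right)} = 0$ ($A{\left(C \right)} = 0 \left(-2\right) 2 = 0 \cdot 2 = 0$)
$a{\left(l \right)} = l^{2}$ ($a{\left(l \right)} = l l + 0 = l^{2} + 0 = l^{2}$)
$\left(130 + t{\left(5,-3 \right)}\right) a{\left(13 \right)} = \left(130 - 18\right) 13^{2} = 112 \cdot 169 = 18928$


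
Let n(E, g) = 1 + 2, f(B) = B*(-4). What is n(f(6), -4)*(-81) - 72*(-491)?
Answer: 35109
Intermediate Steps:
f(B) = -4*B
n(E, g) = 3
n(f(6), -4)*(-81) - 72*(-491) = 3*(-81) - 72*(-491) = -243 + 35352 = 35109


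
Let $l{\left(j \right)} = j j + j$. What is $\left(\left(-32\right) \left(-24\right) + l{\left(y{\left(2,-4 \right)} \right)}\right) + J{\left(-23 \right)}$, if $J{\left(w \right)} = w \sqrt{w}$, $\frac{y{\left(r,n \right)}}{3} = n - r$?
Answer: $1074 - 23 i \sqrt{23} \approx 1074.0 - 110.3 i$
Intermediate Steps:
$y{\left(r,n \right)} = - 3 r + 3 n$ ($y{\left(r,n \right)} = 3 \left(n - r\right) = - 3 r + 3 n$)
$l{\left(j \right)} = j + j^{2}$ ($l{\left(j \right)} = j^{2} + j = j + j^{2}$)
$J{\left(w \right)} = w^{\frac{3}{2}}$
$\left(\left(-32\right) \left(-24\right) + l{\left(y{\left(2,-4 \right)} \right)}\right) + J{\left(-23 \right)} = \left(\left(-32\right) \left(-24\right) + \left(\left(-3\right) 2 + 3 \left(-4\right)\right) \left(1 + \left(\left(-3\right) 2 + 3 \left(-4\right)\right)\right)\right) + \left(-23\right)^{\frac{3}{2}} = \left(768 + \left(-6 - 12\right) \left(1 - 18\right)\right) - 23 i \sqrt{23} = \left(768 - 18 \left(1 - 18\right)\right) - 23 i \sqrt{23} = \left(768 - -306\right) - 23 i \sqrt{23} = \left(768 + 306\right) - 23 i \sqrt{23} = 1074 - 23 i \sqrt{23}$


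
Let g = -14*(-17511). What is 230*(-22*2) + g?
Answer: 235034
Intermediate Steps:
g = 245154
230*(-22*2) + g = 230*(-22*2) + 245154 = 230*(-44) + 245154 = -10120 + 245154 = 235034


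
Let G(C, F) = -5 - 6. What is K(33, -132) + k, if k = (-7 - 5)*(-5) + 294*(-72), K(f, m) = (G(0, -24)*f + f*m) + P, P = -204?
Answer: -26031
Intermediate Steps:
G(C, F) = -11
K(f, m) = -204 - 11*f + f*m (K(f, m) = (-11*f + f*m) - 204 = -204 - 11*f + f*m)
k = -21108 (k = -12*(-5) - 21168 = 60 - 21168 = -21108)
K(33, -132) + k = (-204 - 11*33 + 33*(-132)) - 21108 = (-204 - 363 - 4356) - 21108 = -4923 - 21108 = -26031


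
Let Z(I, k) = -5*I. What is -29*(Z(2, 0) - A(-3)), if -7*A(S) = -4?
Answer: 2146/7 ≈ 306.57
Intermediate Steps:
A(S) = 4/7 (A(S) = -1/7*(-4) = 4/7)
-29*(Z(2, 0) - A(-3)) = -29*(-5*2 - 1*4/7) = -29*(-10 - 4/7) = -29*(-74/7) = 2146/7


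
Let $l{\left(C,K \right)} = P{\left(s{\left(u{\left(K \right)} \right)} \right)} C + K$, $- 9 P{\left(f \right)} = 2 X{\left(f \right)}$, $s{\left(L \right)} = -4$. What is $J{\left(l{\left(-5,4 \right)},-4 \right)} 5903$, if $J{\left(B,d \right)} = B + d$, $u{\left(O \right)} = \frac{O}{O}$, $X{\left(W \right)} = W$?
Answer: $- \frac{236120}{9} \approx -26236.0$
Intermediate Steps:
$u{\left(O \right)} = 1$
$P{\left(f \right)} = - \frac{2 f}{9}$
$l{\left(C,K \right)} = K + \frac{8 C}{9}$ ($l{\left(C,K \right)} = \left(- \frac{2}{9}\right) \left(-4\right) C + K = \frac{8 C}{9} + K = K + \frac{8 C}{9}$)
$J{\left(l{\left(-5,4 \right)},-4 \right)} 5903 = \left(\left(4 + \frac{8}{9} \left(-5\right)\right) - 4\right) 5903 = \left(\left(4 - \frac{40}{9}\right) - 4\right) 5903 = \left(- \frac{4}{9} - 4\right) 5903 = \left(- \frac{40}{9}\right) 5903 = - \frac{236120}{9}$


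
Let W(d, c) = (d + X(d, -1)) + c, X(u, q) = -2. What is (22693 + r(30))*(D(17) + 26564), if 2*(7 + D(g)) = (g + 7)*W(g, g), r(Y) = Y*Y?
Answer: 635619013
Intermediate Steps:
r(Y) = Y²
W(d, c) = -2 + c + d (W(d, c) = (d - 2) + c = (-2 + d) + c = -2 + c + d)
D(g) = -7 + (-2 + 2*g)*(7 + g)/2 (D(g) = -7 + ((g + 7)*(-2 + g + g))/2 = -7 + ((7 + g)*(-2 + 2*g))/2 = -7 + ((-2 + 2*g)*(7 + g))/2 = -7 + (-2 + 2*g)*(7 + g)/2)
(22693 + r(30))*(D(17) + 26564) = (22693 + 30²)*((-14 + 17² + 6*17) + 26564) = (22693 + 900)*((-14 + 289 + 102) + 26564) = 23593*(377 + 26564) = 23593*26941 = 635619013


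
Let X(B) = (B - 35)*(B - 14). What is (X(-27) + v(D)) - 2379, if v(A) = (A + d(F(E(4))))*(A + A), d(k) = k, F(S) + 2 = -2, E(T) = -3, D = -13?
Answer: 605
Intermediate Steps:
X(B) = (-35 + B)*(-14 + B)
F(S) = -4 (F(S) = -2 - 2 = -4)
v(A) = 2*A*(-4 + A) (v(A) = (A - 4)*(A + A) = (-4 + A)*(2*A) = 2*A*(-4 + A))
(X(-27) + v(D)) - 2379 = ((490 + (-27)² - 49*(-27)) + 2*(-13)*(-4 - 13)) - 2379 = ((490 + 729 + 1323) + 2*(-13)*(-17)) - 2379 = (2542 + 442) - 2379 = 2984 - 2379 = 605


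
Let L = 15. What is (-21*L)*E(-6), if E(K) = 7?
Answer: -2205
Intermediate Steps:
(-21*L)*E(-6) = -21*15*7 = -315*7 = -2205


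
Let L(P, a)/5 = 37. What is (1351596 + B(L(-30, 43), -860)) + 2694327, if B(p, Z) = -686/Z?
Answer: 1739747233/430 ≈ 4.0459e+6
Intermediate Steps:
L(P, a) = 185 (L(P, a) = 5*37 = 185)
(1351596 + B(L(-30, 43), -860)) + 2694327 = (1351596 - 686/(-860)) + 2694327 = (1351596 - 686*(-1/860)) + 2694327 = (1351596 + 343/430) + 2694327 = 581186623/430 + 2694327 = 1739747233/430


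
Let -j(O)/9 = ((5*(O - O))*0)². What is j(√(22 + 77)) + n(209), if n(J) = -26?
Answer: -26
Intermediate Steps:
j(O) = 0 (j(O) = -9*((5*(O - O))*0)² = -9*((5*0)*0)² = -9*(0*0)² = -9*0² = -9*0 = 0)
j(√(22 + 77)) + n(209) = 0 - 26 = -26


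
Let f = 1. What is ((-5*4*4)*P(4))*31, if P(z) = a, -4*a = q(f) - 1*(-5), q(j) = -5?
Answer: 0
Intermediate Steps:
a = 0 (a = -(-5 - 1*(-5))/4 = -(-5 + 5)/4 = -¼*0 = 0)
P(z) = 0
((-5*4*4)*P(4))*31 = ((-5*4*4)*0)*31 = (-20*4*0)*31 = -80*0*31 = 0*31 = 0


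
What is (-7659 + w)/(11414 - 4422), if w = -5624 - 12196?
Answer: -1341/368 ≈ -3.6440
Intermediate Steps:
w = -17820
(-7659 + w)/(11414 - 4422) = (-7659 - 17820)/(11414 - 4422) = -25479/6992 = -25479*1/6992 = -1341/368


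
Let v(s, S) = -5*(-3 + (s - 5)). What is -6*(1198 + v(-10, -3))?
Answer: -7728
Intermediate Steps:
v(s, S) = 40 - 5*s (v(s, S) = -5*(-3 + (-5 + s)) = -5*(-8 + s) = 40 - 5*s)
-6*(1198 + v(-10, -3)) = -6*(1198 + (40 - 5*(-10))) = -6*(1198 + (40 + 50)) = -6*(1198 + 90) = -6*1288 = -7728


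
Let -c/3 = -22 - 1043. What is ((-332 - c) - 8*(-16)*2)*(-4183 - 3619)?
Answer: 25520342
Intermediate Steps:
c = 3195 (c = -3*(-22 - 1043) = -3*(-1065) = 3195)
((-332 - c) - 8*(-16)*2)*(-4183 - 3619) = ((-332 - 1*3195) - 8*(-16)*2)*(-4183 - 3619) = ((-332 - 3195) + 128*2)*(-7802) = (-3527 + 256)*(-7802) = -3271*(-7802) = 25520342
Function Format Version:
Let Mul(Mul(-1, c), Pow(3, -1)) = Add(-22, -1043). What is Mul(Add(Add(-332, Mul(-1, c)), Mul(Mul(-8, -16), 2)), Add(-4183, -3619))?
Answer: 25520342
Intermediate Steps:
c = 3195 (c = Mul(-3, Add(-22, -1043)) = Mul(-3, -1065) = 3195)
Mul(Add(Add(-332, Mul(-1, c)), Mul(Mul(-8, -16), 2)), Add(-4183, -3619)) = Mul(Add(Add(-332, Mul(-1, 3195)), Mul(Mul(-8, -16), 2)), Add(-4183, -3619)) = Mul(Add(Add(-332, -3195), Mul(128, 2)), -7802) = Mul(Add(-3527, 256), -7802) = Mul(-3271, -7802) = 25520342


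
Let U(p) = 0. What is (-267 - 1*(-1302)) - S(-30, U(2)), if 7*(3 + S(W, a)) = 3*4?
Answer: 7254/7 ≈ 1036.3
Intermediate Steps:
S(W, a) = -9/7 (S(W, a) = -3 + (3*4)/7 = -3 + (⅐)*12 = -3 + 12/7 = -9/7)
(-267 - 1*(-1302)) - S(-30, U(2)) = (-267 - 1*(-1302)) - 1*(-9/7) = (-267 + 1302) + 9/7 = 1035 + 9/7 = 7254/7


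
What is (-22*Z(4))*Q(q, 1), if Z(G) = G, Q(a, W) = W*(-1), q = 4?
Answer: 88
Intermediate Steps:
Q(a, W) = -W
(-22*Z(4))*Q(q, 1) = (-22*4)*(-1*1) = -88*(-1) = 88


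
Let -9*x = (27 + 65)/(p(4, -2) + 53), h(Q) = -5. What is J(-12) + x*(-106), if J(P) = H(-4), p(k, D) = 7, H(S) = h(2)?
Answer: 1763/135 ≈ 13.059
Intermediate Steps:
H(S) = -5
J(P) = -5
x = -23/135 (x = -(27 + 65)/(9*(7 + 53)) = -92/(9*60) = -⅑*23/15 = -23/135 ≈ -0.17037)
J(-12) + x*(-106) = -5 - 23/135*(-106) = -5 + 2438/135 = 1763/135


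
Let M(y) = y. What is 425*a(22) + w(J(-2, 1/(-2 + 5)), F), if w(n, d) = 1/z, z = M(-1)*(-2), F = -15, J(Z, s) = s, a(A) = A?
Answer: 18701/2 ≈ 9350.5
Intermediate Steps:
z = 2 (z = -1*(-2) = 2)
w(n, d) = ½ (w(n, d) = 1/2 = ½)
425*a(22) + w(J(-2, 1/(-2 + 5)), F) = 425*22 + ½ = 9350 + ½ = 18701/2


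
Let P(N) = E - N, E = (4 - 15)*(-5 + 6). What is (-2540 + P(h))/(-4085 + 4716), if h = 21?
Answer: -2572/631 ≈ -4.0761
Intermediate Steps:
E = -11 (E = -11*1 = -11)
P(N) = -11 - N
(-2540 + P(h))/(-4085 + 4716) = (-2540 + (-11 - 1*21))/(-4085 + 4716) = (-2540 + (-11 - 21))/631 = (-2540 - 32)*(1/631) = -2572*1/631 = -2572/631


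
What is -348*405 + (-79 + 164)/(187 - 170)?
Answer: -140935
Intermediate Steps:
-348*405 + (-79 + 164)/(187 - 170) = -140940 + 85/17 = -140940 + 85*(1/17) = -140940 + 5 = -140935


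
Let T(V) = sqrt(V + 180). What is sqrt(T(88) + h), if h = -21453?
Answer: sqrt(-21453 + 2*sqrt(67)) ≈ 146.41*I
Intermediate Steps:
T(V) = sqrt(180 + V)
sqrt(T(88) + h) = sqrt(sqrt(180 + 88) - 21453) = sqrt(sqrt(268) - 21453) = sqrt(2*sqrt(67) - 21453) = sqrt(-21453 + 2*sqrt(67))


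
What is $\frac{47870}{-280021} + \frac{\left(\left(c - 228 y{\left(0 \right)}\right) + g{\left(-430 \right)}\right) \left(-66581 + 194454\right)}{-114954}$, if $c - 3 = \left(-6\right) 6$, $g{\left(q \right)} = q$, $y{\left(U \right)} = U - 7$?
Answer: $- \frac{5796425121467}{4598504862} \approx -1260.5$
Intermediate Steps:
$y{\left(U \right)} = -7 + U$
$c = -33$ ($c = 3 - 36 = -33$)
$\frac{47870}{-280021} + \frac{\left(\left(c - 228 y{\left(0 \right)}\right) + g{\left(-430 \right)}\right) \left(-66581 + 194454\right)}{-114954} = \frac{47870}{-280021} + \frac{\left(\left(-33 - 228 \left(-7 + 0\right)\right) - 430\right) \left(-66581 + 194454\right)}{-114954} = 47870 \left(- \frac{1}{280021}\right) + \left(\left(-33 - -1596\right) - 430\right) 127873 \left(- \frac{1}{114954}\right) = - \frac{47870}{280021} + \left(\left(-33 + 1596\right) - 430\right) 127873 \left(- \frac{1}{114954}\right) = - \frac{47870}{280021} + \left(1563 - 430\right) 127873 \left(- \frac{1}{114954}\right) = - \frac{47870}{280021} + 1133 \cdot 127873 \left(- \frac{1}{114954}\right) = - \frac{47870}{280021} + 144880109 \left(- \frac{1}{114954}\right) = - \frac{47870}{280021} - \frac{144880109}{114954} = - \frac{5796425121467}{4598504862}$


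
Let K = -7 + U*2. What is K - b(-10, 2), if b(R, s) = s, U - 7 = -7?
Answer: -9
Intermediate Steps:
U = 0 (U = 7 - 7 = 0)
K = -7 (K = -7 + 0*2 = -7 + 0 = -7)
K - b(-10, 2) = -7 - 1*2 = -7 - 2 = -9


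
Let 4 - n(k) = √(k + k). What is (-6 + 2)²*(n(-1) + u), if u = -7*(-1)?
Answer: 176 - 16*I*√2 ≈ 176.0 - 22.627*I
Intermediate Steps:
n(k) = 4 - √2*√k (n(k) = 4 - √(k + k) = 4 - √(2*k) = 4 - √2*√k)
u = 7
(-6 + 2)²*(n(-1) + u) = (-6 + 2)²*((4 - √2*√(-1)) + 7) = (-4)²*((4 - √2*I) + 7) = 16*((4 - I*√2) + 7) = 16*(11 - I*√2) = 176 - 16*I*√2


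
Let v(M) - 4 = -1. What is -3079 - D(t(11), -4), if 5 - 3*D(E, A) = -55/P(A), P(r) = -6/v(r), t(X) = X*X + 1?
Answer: -6143/2 ≈ -3071.5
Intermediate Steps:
v(M) = 3 (v(M) = 4 - 1 = 3)
t(X) = 1 + X² (t(X) = X² + 1 = 1 + X²)
P(r) = -2 (P(r) = -6/3 = -6*⅓ = -2)
D(E, A) = -15/2 (D(E, A) = 5/3 - (-55)/(3*(-2)) = 5/3 - (-55)*(-1)/(3*2) = 5/3 - ⅓*55/2 = 5/3 - 55/6 = -15/2)
-3079 - D(t(11), -4) = -3079 - 1*(-15/2) = -3079 + 15/2 = -6143/2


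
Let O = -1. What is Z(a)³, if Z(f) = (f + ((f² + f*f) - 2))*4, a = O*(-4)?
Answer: 2515456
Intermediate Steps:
a = 4 (a = -1*(-4) = 4)
Z(f) = -8 + 4*f + 8*f² (Z(f) = (f + ((f² + f²) - 2))*4 = (f + (2*f² - 2))*4 = (f + (-2 + 2*f²))*4 = (-2 + f + 2*f²)*4 = -8 + 4*f + 8*f²)
Z(a)³ = (-8 + 4*4 + 8*4²)³ = (-8 + 16 + 8*16)³ = (-8 + 16 + 128)³ = 136³ = 2515456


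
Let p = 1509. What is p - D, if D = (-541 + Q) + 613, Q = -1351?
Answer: 2788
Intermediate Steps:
D = -1279 (D = (-541 - 1351) + 613 = -1892 + 613 = -1279)
p - D = 1509 - 1*(-1279) = 1509 + 1279 = 2788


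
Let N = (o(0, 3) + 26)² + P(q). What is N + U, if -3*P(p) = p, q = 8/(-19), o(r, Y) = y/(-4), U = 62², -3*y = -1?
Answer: 12355267/2736 ≈ 4515.8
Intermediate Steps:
y = ⅓ (y = -⅓*(-1) = ⅓ ≈ 0.33333)
U = 3844
o(r, Y) = -1/12 (o(r, Y) = (⅓)/(-4) = (⅓)*(-¼) = -1/12)
q = -8/19 (q = 8*(-1/19) = -8/19 ≈ -0.42105)
P(p) = -p/3
N = 1838083/2736 (N = (-1/12 + 26)² - ⅓*(-8/19) = (311/12)² + 8/57 = 96721/144 + 8/57 = 1838083/2736 ≈ 671.81)
N + U = 1838083/2736 + 3844 = 12355267/2736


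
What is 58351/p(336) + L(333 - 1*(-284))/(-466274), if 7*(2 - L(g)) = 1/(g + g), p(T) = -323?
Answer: -235018858534837/1300938964276 ≈ -180.65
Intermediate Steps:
L(g) = 2 - 1/(14*g) (L(g) = 2 - 1/(7*(g + g)) = 2 - 1/(2*g)/7 = 2 - 1/(14*g))
58351/p(336) + L(333 - 1*(-284))/(-466274) = 58351/(-323) + (2 - 1/(14*(333 - 1*(-284))))/(-466274) = 58351*(-1/323) + (2 - 1/(14*(333 + 284)))*(-1/466274) = -58351/323 + (2 - 1/14/617)*(-1/466274) = -58351/323 + (2 - 1/14*1/617)*(-1/466274) = -58351/323 + (2 - 1/8638)*(-1/466274) = -58351/323 + (17275/8638)*(-1/466274) = -58351/323 - 17275/4027674812 = -235018858534837/1300938964276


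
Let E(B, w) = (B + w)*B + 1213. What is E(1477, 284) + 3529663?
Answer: 6131873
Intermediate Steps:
E(B, w) = 1213 + B*(B + w) (E(B, w) = B*(B + w) + 1213 = 1213 + B*(B + w))
E(1477, 284) + 3529663 = (1213 + 1477² + 1477*284) + 3529663 = (1213 + 2181529 + 419468) + 3529663 = 2602210 + 3529663 = 6131873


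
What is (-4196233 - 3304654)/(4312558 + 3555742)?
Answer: -7500887/7868300 ≈ -0.95330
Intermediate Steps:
(-4196233 - 3304654)/(4312558 + 3555742) = -7500887/7868300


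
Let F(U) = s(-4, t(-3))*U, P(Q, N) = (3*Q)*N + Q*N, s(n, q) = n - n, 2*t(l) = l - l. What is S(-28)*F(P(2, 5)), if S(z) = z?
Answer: 0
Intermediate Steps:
t(l) = 0 (t(l) = (l - l)/2 = (½)*0 = 0)
s(n, q) = 0
P(Q, N) = 4*N*Q (P(Q, N) = 3*N*Q + N*Q = 4*N*Q)
F(U) = 0 (F(U) = 0*U = 0)
S(-28)*F(P(2, 5)) = -28*0 = 0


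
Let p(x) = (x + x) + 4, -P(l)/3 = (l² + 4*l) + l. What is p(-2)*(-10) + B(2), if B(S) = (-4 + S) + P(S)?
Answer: -44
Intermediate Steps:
P(l) = -15*l - 3*l² (P(l) = -3*((l² + 4*l) + l) = -3*(l² + 5*l) = -15*l - 3*l²)
p(x) = 4 + 2*x (p(x) = 2*x + 4 = 4 + 2*x)
B(S) = -4 + S - 3*S*(5 + S) (B(S) = (-4 + S) - 3*S*(5 + S) = -4 + S - 3*S*(5 + S))
p(-2)*(-10) + B(2) = (4 + 2*(-2))*(-10) + (-4 + 2 - 3*2*(5 + 2)) = (4 - 4)*(-10) + (-4 + 2 - 3*2*7) = 0*(-10) + (-4 + 2 - 42) = 0 - 44 = -44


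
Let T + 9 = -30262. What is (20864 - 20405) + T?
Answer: -29812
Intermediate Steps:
T = -30271 (T = -9 - 30262 = -30271)
(20864 - 20405) + T = (20864 - 20405) - 30271 = 459 - 30271 = -29812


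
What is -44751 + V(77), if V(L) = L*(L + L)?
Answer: -32893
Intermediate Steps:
V(L) = 2*L² (V(L) = L*(2*L) = 2*L²)
-44751 + V(77) = -44751 + 2*77² = -44751 + 2*5929 = -44751 + 11858 = -32893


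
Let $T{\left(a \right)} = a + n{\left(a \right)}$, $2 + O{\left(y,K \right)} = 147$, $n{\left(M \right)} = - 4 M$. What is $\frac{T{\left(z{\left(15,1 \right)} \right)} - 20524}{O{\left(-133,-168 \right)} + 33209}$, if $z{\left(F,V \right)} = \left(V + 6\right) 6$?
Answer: $- \frac{10325}{16677} \approx -0.61912$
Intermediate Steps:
$O{\left(y,K \right)} = 145$ ($O{\left(y,K \right)} = -2 + 147 = 145$)
$z{\left(F,V \right)} = 36 + 6 V$ ($z{\left(F,V \right)} = \left(6 + V\right) 6 = 36 + 6 V$)
$T{\left(a \right)} = - 3 a$ ($T{\left(a \right)} = a - 4 a = - 3 a$)
$\frac{T{\left(z{\left(15,1 \right)} \right)} - 20524}{O{\left(-133,-168 \right)} + 33209} = \frac{- 3 \left(36 + 6 \cdot 1\right) - 20524}{145 + 33209} = \frac{- 3 \left(36 + 6\right) - 20524}{33354} = \left(\left(-3\right) 42 - 20524\right) \frac{1}{33354} = \left(-126 - 20524\right) \frac{1}{33354} = \left(-20650\right) \frac{1}{33354} = - \frac{10325}{16677}$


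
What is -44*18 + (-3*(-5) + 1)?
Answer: -776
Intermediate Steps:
-44*18 + (-3*(-5) + 1) = -792 + (15 + 1) = -792 + 16 = -776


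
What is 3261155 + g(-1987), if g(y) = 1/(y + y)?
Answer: 12959829969/3974 ≈ 3.2612e+6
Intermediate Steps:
g(y) = 1/(2*y)
3261155 + g(-1987) = 3261155 + (½)/(-1987) = 3261155 + (½)*(-1/1987) = 3261155 - 1/3974 = 12959829969/3974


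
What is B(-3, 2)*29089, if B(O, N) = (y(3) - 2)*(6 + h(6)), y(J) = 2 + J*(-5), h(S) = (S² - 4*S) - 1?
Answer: -7417695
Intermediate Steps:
h(S) = -1 + S² - 4*S
y(J) = 2 - 5*J
B(O, N) = -255 (B(O, N) = ((2 - 5*3) - 2)*(6 + (-1 + 6² - 4*6)) = ((2 - 15) - 2)*(6 + (-1 + 36 - 24)) = (-13 - 2)*(6 + 11) = -15*17 = -255)
B(-3, 2)*29089 = -255*29089 = -7417695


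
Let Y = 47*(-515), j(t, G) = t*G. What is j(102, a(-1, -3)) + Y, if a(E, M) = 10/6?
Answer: -24035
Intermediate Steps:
a(E, M) = 5/3 (a(E, M) = 10*(⅙) = 5/3)
j(t, G) = G*t
Y = -24205
j(102, a(-1, -3)) + Y = (5/3)*102 - 24205 = 170 - 24205 = -24035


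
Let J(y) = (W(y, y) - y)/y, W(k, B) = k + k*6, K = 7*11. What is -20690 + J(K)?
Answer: -20684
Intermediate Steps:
K = 77
W(k, B) = 7*k (W(k, B) = k + 6*k = 7*k)
J(y) = 6 (J(y) = (7*y - y)/y = (6*y)/y = 6)
-20690 + J(K) = -20690 + 6 = -20684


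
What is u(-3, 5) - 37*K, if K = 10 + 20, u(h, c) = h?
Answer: -1113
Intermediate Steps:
K = 30
u(-3, 5) - 37*K = -3 - 37*30 = -3 - 1110 = -1113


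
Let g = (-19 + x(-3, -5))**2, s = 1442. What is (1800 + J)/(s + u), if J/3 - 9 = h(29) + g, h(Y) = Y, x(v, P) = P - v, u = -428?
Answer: 83/26 ≈ 3.1923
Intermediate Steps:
g = 441 (g = (-19 + (-5 - 1*(-3)))**2 = (-19 + (-5 + 3))**2 = (-19 - 2)**2 = (-21)**2 = 441)
J = 1437 (J = 27 + 3*(29 + 441) = 27 + 3*470 = 27 + 1410 = 1437)
(1800 + J)/(s + u) = (1800 + 1437)/(1442 - 428) = 3237/1014 = 3237*(1/1014) = 83/26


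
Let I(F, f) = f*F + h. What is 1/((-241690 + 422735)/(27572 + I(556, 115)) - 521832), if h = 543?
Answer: -18411/9607412743 ≈ -1.9163e-6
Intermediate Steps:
I(F, f) = 543 + F*f (I(F, f) = f*F + 543 = F*f + 543 = 543 + F*f)
1/((-241690 + 422735)/(27572 + I(556, 115)) - 521832) = 1/((-241690 + 422735)/(27572 + (543 + 556*115)) - 521832) = 1/(181045/(27572 + (543 + 63940)) - 521832) = 1/(181045/(27572 + 64483) - 521832) = 1/(181045/92055 - 521832) = 1/(181045*(1/92055) - 521832) = 1/(36209/18411 - 521832) = 1/(-9607412743/18411) = -18411/9607412743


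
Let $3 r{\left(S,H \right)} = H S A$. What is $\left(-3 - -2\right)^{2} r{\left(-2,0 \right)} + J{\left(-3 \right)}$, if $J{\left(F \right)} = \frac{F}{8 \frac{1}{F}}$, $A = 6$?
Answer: $\frac{9}{8} \approx 1.125$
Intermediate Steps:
$r{\left(S,H \right)} = 2 H S$ ($r{\left(S,H \right)} = \frac{H S 6}{3} = \frac{6 H S}{3} = 2 H S$)
$J{\left(F \right)} = \frac{F^{2}}{8}$ ($J{\left(F \right)} = F \frac{F}{8} = \frac{F^{2}}{8}$)
$\left(-3 - -2\right)^{2} r{\left(-2,0 \right)} + J{\left(-3 \right)} = \left(-3 - -2\right)^{2} \cdot 2 \cdot 0 \left(-2\right) + \frac{\left(-3\right)^{2}}{8} = \left(-3 + 2\right)^{2} \cdot 0 + \frac{1}{8} \cdot 9 = \left(-1\right)^{2} \cdot 0 + \frac{9}{8} = 1 \cdot 0 + \frac{9}{8} = 0 + \frac{9}{8} = \frac{9}{8}$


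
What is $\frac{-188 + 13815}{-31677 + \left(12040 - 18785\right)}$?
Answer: $- \frac{13627}{38422} \approx -0.35467$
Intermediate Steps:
$\frac{-188 + 13815}{-31677 + \left(12040 - 18785\right)} = \frac{13627}{-31677 - 6745} = \frac{13627}{-38422} = 13627 \left(- \frac{1}{38422}\right) = - \frac{13627}{38422}$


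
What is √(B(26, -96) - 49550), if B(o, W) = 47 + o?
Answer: I*√49477 ≈ 222.43*I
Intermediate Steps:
√(B(26, -96) - 49550) = √((47 + 26) - 49550) = √(73 - 49550) = √(-49477) = I*√49477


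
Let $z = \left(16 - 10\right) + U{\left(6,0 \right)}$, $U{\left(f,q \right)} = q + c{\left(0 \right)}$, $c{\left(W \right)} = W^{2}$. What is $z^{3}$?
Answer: $216$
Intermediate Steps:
$U{\left(f,q \right)} = q$ ($U{\left(f,q \right)} = q + 0^{2} = q + 0 = q$)
$z = 6$ ($z = \left(16 - 10\right) + 0 = 6 + 0 = 6$)
$z^{3} = 6^{3} = 216$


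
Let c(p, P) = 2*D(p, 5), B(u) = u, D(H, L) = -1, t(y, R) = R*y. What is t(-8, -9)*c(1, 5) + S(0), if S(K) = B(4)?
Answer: -140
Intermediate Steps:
c(p, P) = -2 (c(p, P) = 2*(-1) = -2)
S(K) = 4
t(-8, -9)*c(1, 5) + S(0) = -9*(-8)*(-2) + 4 = 72*(-2) + 4 = -144 + 4 = -140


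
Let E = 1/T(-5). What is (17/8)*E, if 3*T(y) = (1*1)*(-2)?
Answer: -51/16 ≈ -3.1875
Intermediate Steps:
T(y) = -⅔ (T(y) = ((1*1)*(-2))/3 = (1*(-2))/3 = (⅓)*(-2) = -⅔)
E = -3/2 (E = 1/(-⅔) = -3/2 ≈ -1.5000)
(17/8)*E = (17/8)*(-3/2) = -51/16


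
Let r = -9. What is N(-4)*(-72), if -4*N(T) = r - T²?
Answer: -450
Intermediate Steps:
N(T) = 9/4 + T²/4 (N(T) = -(-9 - T²)/4 = 9/4 + T²/4)
N(-4)*(-72) = (9/4 + (¼)*(-4)²)*(-72) = (9/4 + (¼)*16)*(-72) = (9/4 + 4)*(-72) = (25/4)*(-72) = -450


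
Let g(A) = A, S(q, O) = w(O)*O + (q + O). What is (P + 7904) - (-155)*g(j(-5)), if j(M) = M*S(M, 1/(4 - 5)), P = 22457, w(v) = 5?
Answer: 38886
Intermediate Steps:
S(q, O) = q + 6*O (S(q, O) = 5*O + (q + O) = 5*O + (O + q) = q + 6*O)
j(M) = M*(-6 + M) (j(M) = M*(M + 6/(4 - 5)) = M*(M + 6/(-1)) = M*(M + 6*(-1)) = M*(M - 6) = M*(-6 + M))
(P + 7904) - (-155)*g(j(-5)) = (22457 + 7904) - (-155)*(-5*(-6 - 5)) = 30361 - (-155)*(-5*(-11)) = 30361 - (-155)*55 = 30361 - 1*(-8525) = 30361 + 8525 = 38886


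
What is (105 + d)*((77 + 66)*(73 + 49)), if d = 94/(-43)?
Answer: 77128766/43 ≈ 1.7937e+6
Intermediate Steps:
d = -94/43 (d = 94*(-1/43) = -94/43 ≈ -2.1860)
(105 + d)*((77 + 66)*(73 + 49)) = (105 - 94/43)*((77 + 66)*(73 + 49)) = 4421*(143*122)/43 = (4421/43)*17446 = 77128766/43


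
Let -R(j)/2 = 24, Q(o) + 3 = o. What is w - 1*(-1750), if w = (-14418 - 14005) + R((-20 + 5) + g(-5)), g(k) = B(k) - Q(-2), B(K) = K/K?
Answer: -26721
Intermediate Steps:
Q(o) = -3 + o
B(K) = 1
g(k) = 6 (g(k) = 1 - (-3 - 2) = 1 - 1*(-5) = 1 + 5 = 6)
R(j) = -48 (R(j) = -2*24 = -48)
w = -28471 (w = (-14418 - 14005) - 48 = -28423 - 48 = -28471)
w - 1*(-1750) = -28471 - 1*(-1750) = -28471 + 1750 = -26721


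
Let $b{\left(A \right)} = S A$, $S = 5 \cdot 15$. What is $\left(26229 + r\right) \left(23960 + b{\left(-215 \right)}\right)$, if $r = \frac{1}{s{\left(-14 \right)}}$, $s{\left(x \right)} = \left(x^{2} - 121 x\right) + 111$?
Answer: $\frac{411213942050}{2001} \approx 2.055 \cdot 10^{8}$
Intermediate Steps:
$s{\left(x \right)} = 111 + x^{2} - 121 x$
$r = \frac{1}{2001}$ ($r = \frac{1}{111 + \left(-14\right)^{2} - -1694} = \frac{1}{111 + 196 + 1694} = \frac{1}{2001} \approx 0.00049975$)
$S = 75$
$b{\left(A \right)} = 75 A$
$\left(26229 + r\right) \left(23960 + b{\left(-215 \right)}\right) = \left(26229 + \frac{1}{2001}\right) \left(23960 + 75 \left(-215\right)\right) = \frac{52484230 \left(23960 - 16125\right)}{2001} = \frac{52484230}{2001} \cdot 7835 = \frac{411213942050}{2001}$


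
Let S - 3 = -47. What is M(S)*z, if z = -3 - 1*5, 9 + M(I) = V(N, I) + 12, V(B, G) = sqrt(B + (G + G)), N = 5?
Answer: -24 - 8*I*sqrt(83) ≈ -24.0 - 72.883*I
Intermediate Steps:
S = -44 (S = 3 - 47 = -44)
V(B, G) = sqrt(B + 2*G)
M(I) = 3 + sqrt(5 + 2*I) (M(I) = -9 + (sqrt(5 + 2*I) + 12) = -9 + (12 + sqrt(5 + 2*I)) = 3 + sqrt(5 + 2*I))
z = -8 (z = -3 - 5 = -8)
M(S)*z = (3 + sqrt(5 + 2*(-44)))*(-8) = (3 + sqrt(5 - 88))*(-8) = (3 + sqrt(-83))*(-8) = (3 + I*sqrt(83))*(-8) = -24 - 8*I*sqrt(83)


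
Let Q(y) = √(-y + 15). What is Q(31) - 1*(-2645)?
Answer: 2645 + 4*I ≈ 2645.0 + 4.0*I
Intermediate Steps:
Q(y) = √(15 - y)
Q(31) - 1*(-2645) = √(15 - 1*31) - 1*(-2645) = √(15 - 31) + 2645 = √(-16) + 2645 = 4*I + 2645 = 2645 + 4*I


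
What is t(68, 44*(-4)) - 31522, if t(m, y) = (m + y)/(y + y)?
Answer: -2773909/88 ≈ -31522.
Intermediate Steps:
t(m, y) = (m + y)/(2*y) (t(m, y) = (m + y)/((2*y)) = (m + y)*(1/(2*y)) = (m + y)/(2*y))
t(68, 44*(-4)) - 31522 = (68 + 44*(-4))/(2*((44*(-4)))) - 31522 = (½)*(68 - 176)/(-176) - 31522 = (½)*(-1/176)*(-108) - 31522 = 27/88 - 31522 = -2773909/88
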